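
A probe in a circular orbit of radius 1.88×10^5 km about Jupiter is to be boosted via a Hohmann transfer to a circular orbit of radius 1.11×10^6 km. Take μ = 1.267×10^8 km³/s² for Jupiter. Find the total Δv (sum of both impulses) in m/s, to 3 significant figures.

Δv = 12900 m/s

Semi-major axis of the transfer orbit: a_t = (1.880×10^5 + 1.110×10^6)/2 = 6.490×10^5 km.
Circular speed at r₁: v₁ = √(μ/r₁) = √(1.267×10^8/1.880×10^5) = 25.96 km/s.
On the transfer ellipse at r₁, vis-viva gives v_p = √[μ(2/r₁ − 1/a_t)] = 33.95 km/s.
First burn Δv₁ = |v_p − v₁| = 7.990 km/s.
Circular speed at r₂: v₂ = √(μ/r₂) = 10.684 km/s.
Transfer-orbit speed at r₂: v_a = √[μ(2/r₂ − 1/a_t)] = 5.7502 km/s.
Second burn Δv₂ = |v₂ − v_a| = 4.934 km/s.
Total Δv = Δv₁ + Δv₂ = 12.92 km/s.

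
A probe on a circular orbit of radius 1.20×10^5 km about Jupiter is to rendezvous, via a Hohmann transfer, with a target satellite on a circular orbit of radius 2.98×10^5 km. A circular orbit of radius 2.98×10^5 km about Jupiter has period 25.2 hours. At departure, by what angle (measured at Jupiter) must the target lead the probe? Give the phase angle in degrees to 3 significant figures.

φ = 74.3°

From Kepler's third law T² = 4π²r³/μ at r = 2.98×10^5 km, T = 25.2 hours = 25.2 × 3600 s = 90720 s: μ = 4π²r³/T² = 1.26941×10^8 km³/s².
Transfer-ellipse semi-major axis a_t = (r₁ + r₂)/2 = (1.200×10^5 + 2.980×10^5)/2 = 2.090×10^5 km.
Transfer time t = π√(a_t³/μ) = 26640 s.
The target's mean motion on its circular orbit is ω₂ = √(μ/r₂³) = 6.926×10^-5 rad/s.
Angle swept by the target during transfer: ω₂·t = 1.845 rad = 105.7°.
The probe traverses 180° on the transfer ellipse, so the target must lead by 180° − 105.7° = 74.3°.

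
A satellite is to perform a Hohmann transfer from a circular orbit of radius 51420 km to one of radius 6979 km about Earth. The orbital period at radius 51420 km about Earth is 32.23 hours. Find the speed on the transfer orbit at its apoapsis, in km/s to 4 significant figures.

From Kepler's third law T² = 4π²r³/μ at r = 51420 km, T = 32.23 hours = 32.23 × 3600 s = 1.16028×10^5 s: μ = 4π²r³/T² = 3.98685×10^5 km³/s².
The Hohmann ellipse has a_t = (r₁ + r₂)/2 = 29199.5 km.
The apoapsis of the transfer ellipse is at r = 51420 km.
Vis-viva: v = √[μ(2/r − 1/a_t)] = √[3.98685×10^5 × (2/51420 − 1/29199.5)] = 1.361 km/s.

v = 1.361 km/s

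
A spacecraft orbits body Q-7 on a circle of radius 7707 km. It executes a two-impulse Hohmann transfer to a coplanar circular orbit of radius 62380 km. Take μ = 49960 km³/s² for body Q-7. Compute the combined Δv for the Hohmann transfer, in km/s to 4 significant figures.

Δv = 1.326 km/s

The Hohmann ellipse has a_t = (r₁ + r₂)/2 = 35043.5 km.
At r₁ the circular-orbit speed is v₁ = √(μ/r₁) = 2.54606 km/s.
Transfer-orbit speed at r₁ (vis-viva equation): v_p = √[μ(2/r₁ − 1/a_t)] = 3.39694 km/s.
First burn Δv₁ = |v_p − v₁| = 0.8509 km/s.
At r₂, v₂ = √(μ/r₂) = 0.8949 km/s.
Transfer-orbit speed at r₂: v_a = √[μ(2/r₂ − 1/a_t)] = 0.4197 km/s.
Second burn Δv₂ = |v₂ − v_a| = 0.4752 km/s.
Total Δv = Δv₁ + Δv₂ = 1.326 km/s.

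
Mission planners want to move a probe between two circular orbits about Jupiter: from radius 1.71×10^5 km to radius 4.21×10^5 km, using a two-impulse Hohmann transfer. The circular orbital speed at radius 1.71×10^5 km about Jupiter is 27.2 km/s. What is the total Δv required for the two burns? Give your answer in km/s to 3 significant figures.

Δv = 9.40 km/s

From the circular-orbit relation v² = μ/r at r = 1.71×10^5 km: μ = v²r = (27.2)² × 1.71×10^5 = 1.26513×10^8 km³/s².
Semi-major axis of the transfer orbit: a_t = (1.710×10^5 + 4.210×10^5)/2 = 2.960×10^5 km.
Circular speed at r₁: v₁ = √(μ/r₁) = √(1.26513×10^8/1.710×10^5) = 27.200 km/s.
Transfer-orbit speed at r₁ (v² = μ(2/r − 1/a)): v_p = √[μ(2/r₁ − 1/a_t)] = 32.439 km/s.
First burn Δv₁ = |v_p − v₁| = 5.239 km/s.
At r₂, v₂ = √(μ/r₂) = 17.335 km/s.
Transfer-orbit speed at r₂: v_a = √[μ(2/r₂ − 1/a_t)] = 13.176 km/s.
Second burn Δv₂ = |v₂ − v_a| = 4.159 km/s.
Total Δv = Δv₁ + Δv₂ = 9.398 km/s.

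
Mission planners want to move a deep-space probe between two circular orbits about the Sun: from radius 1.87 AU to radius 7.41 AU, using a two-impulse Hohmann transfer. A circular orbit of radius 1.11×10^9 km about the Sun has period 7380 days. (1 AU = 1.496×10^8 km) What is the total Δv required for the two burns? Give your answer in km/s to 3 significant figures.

Δv = 9.74 km/s

From Kepler's third law T² = 4π²r³/μ at r = 1.11×10^9 km, T = 7380 days = 7380 × 86400 s = 6.37632×10^8 s: μ = 4π²r³/T² = 1.32797×10^11 km³/s².
In km: r₁ = 1.87 × 1.496×10^8 = 2.79752×10^8 km; r₂ = 7.41 × 1.496×10^8 = 1.108536×10^9 km.
Transfer-ellipse semi-major axis a_t = (r₁ + r₂)/2 = (2.79752×10^8 + 1.108536×10^9)/2 = 6.94144×10^8 km.
Circular speed at r₁: v₁ = √(μ/r₁) = √(1.32797×10^11/2.79752×10^8) = 21.7875 km/s.
Transfer-orbit speed at r₁ (vis-viva): v_p = √[μ(2/r₁ − 1/a_t)] = 27.5333 km/s.
First burn Δv₁ = |v_p − v₁| = 5.746 km/s.
Circular speed at r₂: v₂ = √(μ/r₂) = 10.945 km/s.
Transfer-orbit speed at r₂: v_a = √[μ(2/r₂ − 1/a_t)] = 6.9483 km/s.
Second burn Δv₂ = |v₂ − v_a| = 3.997 km/s.
Δv = Δv₁ + Δv₂ = 5.746 + 3.997 = 9.743 km/s.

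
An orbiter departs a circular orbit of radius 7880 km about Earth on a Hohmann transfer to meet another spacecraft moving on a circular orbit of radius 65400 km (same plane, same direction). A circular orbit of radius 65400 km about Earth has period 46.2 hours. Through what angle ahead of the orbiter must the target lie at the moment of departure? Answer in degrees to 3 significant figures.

From Kepler's third law T² = 4π²r³/μ at r = 65400 km, T = 46.2 hours = 46.2 × 3600 s = 1.6632×10^5 s: μ = 4π²r³/T² = 3.99212×10^5 km³/s².
The Hohmann ellipse has a_t = (r₁ + r₂)/2 = 36640 km.
The half-period of the transfer ellipse is t = π√(a_t³/μ) = 34870 s.
Target angular speed ω₂ = √(μ/r₂³) = 3.778×10^-5 rad/s.
Angle swept by the target during transfer: ω₂·t = 1.3174 rad = 75.48°.
The orbiter traverses 180° on the transfer ellipse, so the target must lead by 180° − 75.48° = 105°.

φ = 105°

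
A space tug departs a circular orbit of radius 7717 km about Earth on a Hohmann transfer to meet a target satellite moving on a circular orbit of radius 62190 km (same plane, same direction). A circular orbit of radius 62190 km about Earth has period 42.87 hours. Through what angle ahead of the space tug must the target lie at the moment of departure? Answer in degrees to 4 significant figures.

From Kepler's third law T² = 4π²r³/μ at r = 62190 km, T = 42.87 hours = 42.87 × 3600 s = 1.54332×10^5 s: μ = 4π²r³/T² = 3.98666×10^5 km³/s².
The Hohmann ellipse has a_t = (r₁ + r₂)/2 = 34953.5 km.
The half-period of the transfer ellipse is t = π√(a_t³/μ) = 32515 s.
The target's mean motion on its circular orbit is ω₂ = √(μ/r₂³) = 4.0712×10^-5 rad/s.
Angle swept by the target during transfer: ω₂·t = 1.32375 rad = 75.845°.
The space tug traverses 180° on the transfer ellipse, so the target must lead by 180° − 75.845° = 104.2°.

φ = 104.2°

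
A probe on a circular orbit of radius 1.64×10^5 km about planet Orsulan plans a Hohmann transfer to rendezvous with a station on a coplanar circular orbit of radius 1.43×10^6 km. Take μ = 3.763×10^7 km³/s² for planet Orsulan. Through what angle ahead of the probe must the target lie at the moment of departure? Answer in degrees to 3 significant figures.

The Hohmann ellipse has a_t = (r₁ + r₂)/2 = 7.970×10^5 km.
The half-period of the transfer ellipse is t = π√(a_t³/μ) = 3.6439×10^5 s.
The target's mean motion on its circular orbit is ω₂ = √(μ/r₂³) = 3.5873×10^-6 rad/s.
Angle swept by the target during transfer: ω₂·t = 1.3072 rad = 74.90°.
Arrival is 180° from departure on the ellipse, so φ = 180° − 74.90° = 105°.

φ = 105°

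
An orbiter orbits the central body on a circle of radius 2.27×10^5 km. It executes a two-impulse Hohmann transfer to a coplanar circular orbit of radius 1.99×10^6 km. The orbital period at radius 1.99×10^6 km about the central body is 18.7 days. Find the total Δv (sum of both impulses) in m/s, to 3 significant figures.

Δv = 12000 m/s

From Kepler's third law T² = 4π²r³/μ at r = 1.99×10^6 km, T = 18.7 days = 18.7 × 86400 s = 1.61568×10^6 s: μ = 4π²r³/T² = 1.19181×10^8 km³/s².
Transfer-ellipse semi-major axis a_t = (r₁ + r₂)/2 = (2.270×10^5 + 1.990×10^6)/2 = 1.1085×10^6 km.
At r₁ the circular-orbit speed is v₁ = √(μ/r₁) = 22.9135 km/s.
Transfer-orbit speed at r₁ (v² = μ(2/r − 1/a)): v_p = √[μ(2/r₁ − 1/a_t)] = 30.7008 km/s.
First burn Δv₁ = |v_p − v₁| = 7.787 km/s.
At r₂, v₂ = √(μ/r₂) = 7.739 km/s.
Transfer-orbit speed at r₂: v_a = √[μ(2/r₂ − 1/a_t)] = 3.502 km/s.
Second burn Δv₂ = |v₂ − v_a| = 4.237 km/s.
Δv = Δv₁ + Δv₂ = 7.787 + 4.237 = 12.02 km/s.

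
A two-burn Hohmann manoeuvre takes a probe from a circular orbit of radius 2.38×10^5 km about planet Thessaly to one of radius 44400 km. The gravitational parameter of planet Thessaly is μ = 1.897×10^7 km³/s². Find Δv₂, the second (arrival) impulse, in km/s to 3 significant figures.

Δv₂ = 6.17 km/s

Semi-major axis of the transfer orbit: a_t = (2.380×10^5 + 44400)/2 = 1.412×10^5 km.
Circular speed at r = 44400 km: v_c = √(μ/r) = 20.670 km/s.
Transfer-orbit speed at the same r (vis-viva, a = a_t): v_t = √[μ(2/r − 1/a_t)] = 26.836 km/s.
Δv₂ = |v_t − v_c| = |26.836 − 20.670| = 6.166 km/s.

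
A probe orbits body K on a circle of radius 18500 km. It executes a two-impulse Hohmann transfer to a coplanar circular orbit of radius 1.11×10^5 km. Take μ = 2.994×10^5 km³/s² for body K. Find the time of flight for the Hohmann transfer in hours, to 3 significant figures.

The Hohmann ellipse has a_t = (r₁ + r₂)/2 = 64750 km.
Transfer time t = π√(a_t³/μ) = π√((64750)³ / 2.994×10^5) = 94600 s.
Converting: 94600 s ÷ 3600 s/hour = 26.3 hours.

t = 26.3 hours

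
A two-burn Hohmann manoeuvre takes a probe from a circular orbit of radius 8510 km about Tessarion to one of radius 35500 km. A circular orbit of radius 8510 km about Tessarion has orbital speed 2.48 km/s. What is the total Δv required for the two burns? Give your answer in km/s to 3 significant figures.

Δv = 1.13 km/s

From the circular-orbit relation v² = μ/r at r = 8510 km: μ = v²r = (2.48)² × 8510 = 52339.9 km³/s².
The Hohmann ellipse has a_t = (r₁ + r₂)/2 = 22005 km.
Circular speed at r₁: v₁ = √(μ/r₁) = √(52339.9/8510) = 2.480 km/s.
On the transfer ellipse at r₁, v² = μ(2/r − 1/a) gives v_p = √[μ(2/r₁ − 1/a_t)] = 3.150 km/s.
First burn Δv₁ = |v_p − v₁| = 0.6700 km/s.
Circular speed at r₂: v₂ = √(μ/r₂) = 1.2142 km/s.
Transfer-orbit speed at r₂: v_a = √[μ(2/r₂ − 1/a_t)] = 0.75510 km/s.
Second burn Δv₂ = |v₂ − v_a| = 0.4591 km/s.
Total Δv = Δv₁ + Δv₂ = 1.129 km/s.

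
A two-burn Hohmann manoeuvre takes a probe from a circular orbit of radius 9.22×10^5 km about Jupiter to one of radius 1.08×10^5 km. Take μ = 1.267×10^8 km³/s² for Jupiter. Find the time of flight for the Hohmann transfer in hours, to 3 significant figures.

Semi-major axis of the transfer orbit: a_t = (9.220×10^5 + 1.080×10^5)/2 = 5.150×10^5 km.
By Kepler's third law the transfer-orbit period is T = 2π√(a_t³/μ), so t = T/2 = 1.032×10^5 s.
Converting: 1.032×10^5 s ÷ 3600 s/hour = 28.7 hours.

t = 28.7 hours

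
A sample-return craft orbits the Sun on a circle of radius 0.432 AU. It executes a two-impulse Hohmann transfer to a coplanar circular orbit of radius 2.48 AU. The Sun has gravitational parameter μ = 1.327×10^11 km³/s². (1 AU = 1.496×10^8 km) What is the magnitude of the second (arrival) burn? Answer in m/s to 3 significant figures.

Δv₂ = 8610 m/s

In km: r₁ = 0.432 × 1.496×10^8 = 6.46272×10^7 km; r₂ = 2.48 × 1.496×10^8 = 3.71008×10^8 km.
The Hohmann ellipse has a_t = (r₁ + r₂)/2 = 2.178176×10^8 km.
On the circular orbit at r = 3.71008×10^8 km, v_c = √(μ/r) = 18.9123 km/s.
Transfer-orbit speed at the same r (vis-viva, a = a_t): v_t = √[μ(2/r − 1/a_t)] = 10.3016 km/s.
Δv₂ = |v_t − v_c| = |10.3016 − 18.9123| = 8.611 km/s.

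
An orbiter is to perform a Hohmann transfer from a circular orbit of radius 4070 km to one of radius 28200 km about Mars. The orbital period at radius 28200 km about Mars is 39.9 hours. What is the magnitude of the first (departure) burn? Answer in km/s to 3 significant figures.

From Kepler's third law T² = 4π²r³/μ at r = 28200 km, T = 39.9 hours = 39.9 × 3600 s = 1.4364×10^5 s: μ = 4π²r³/T² = 42909.8 km³/s².
Semi-major axis of the transfer orbit: a_t = (4070 + 28200)/2 = 16135 km.
Circular speed at r = 4070 km: v_c = √(μ/r) = 3.247 km/s.
Transfer-orbit speed at the same r (vis-viva, a = a_t): v_t = √[μ(2/r − 1/a_t)] = 4.293 km/s.
Δv₁ = |v_t − v_c| = |4.293 − 3.247| = 1.046 km/s.

Δv₁ = 1.05 km/s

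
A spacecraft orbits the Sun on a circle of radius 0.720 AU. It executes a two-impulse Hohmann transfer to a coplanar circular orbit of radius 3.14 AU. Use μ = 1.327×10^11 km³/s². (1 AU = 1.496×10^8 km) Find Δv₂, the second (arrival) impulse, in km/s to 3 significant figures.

Δv₂ = 6.54 km/s

In km: r₁ = 0.720 × 1.496×10^8 = 1.07712×10^8 km; r₂ = 3.14 × 1.496×10^8 = 4.69744×10^8 km.
Semi-major axis of the transfer orbit: a_t = (1.07712×10^8 + 4.69744×10^8)/2 = 2.88728×10^8 km.
Circular speed at r = 4.69744×10^8 km: v_c = √(μ/r) = 16.808 km/s.
Transfer-orbit speed at the same r (vis-viva, a = a_t): v_t = √[μ(2/r − 1/a_t)] = 10.266 km/s.
Δv₂ = |v_t − v_c| = |10.266 − 16.808| = 6.542 km/s.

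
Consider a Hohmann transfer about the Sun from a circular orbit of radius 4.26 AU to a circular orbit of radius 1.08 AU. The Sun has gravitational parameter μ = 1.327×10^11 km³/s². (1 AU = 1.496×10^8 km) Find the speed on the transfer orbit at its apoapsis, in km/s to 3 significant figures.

In km: r₁ = 4.26 × 1.496×10^8 = 6.37296×10^8 km; r₂ = 1.08 × 1.496×10^8 = 1.61568×10^8 km.
Transfer-ellipse semi-major axis a_t = (r₁ + r₂)/2 = (6.37296×10^8 + 1.61568×10^8)/2 = 3.99432×10^8 km.
The apoapsis of the transfer ellipse is at r = 6.37296×10^8 km.
Vis-viva: v = √[μ(2/r − 1/a_t)] = √[1.327×10^11 × (2/6.37296×10^8 − 1/3.99432×10^8)] = 9.177 km/s.

v = 9.18 km/s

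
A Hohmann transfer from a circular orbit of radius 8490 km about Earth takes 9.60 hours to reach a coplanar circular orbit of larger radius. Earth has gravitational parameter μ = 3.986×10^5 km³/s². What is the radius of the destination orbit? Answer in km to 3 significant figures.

r₂ = 64300 km

Transfer time t = 9.60 hours = 34560 s, and t = π√(a_t³/μ).
So a_t = (μ t²/π²)^(1/3) = (3.986×10^5 × (34560)² / π²)^(1/3) = 36402 km.
Since a_t = (r₁ + r₂)/2, r₂ = 2a_t − r₁ = 2×36402 − 8490 = 64314 km.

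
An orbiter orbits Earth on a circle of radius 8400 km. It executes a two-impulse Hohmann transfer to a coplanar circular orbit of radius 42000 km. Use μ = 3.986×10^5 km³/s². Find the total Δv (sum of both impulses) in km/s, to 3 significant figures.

Transfer-ellipse semi-major axis a_t = (r₁ + r₂)/2 = (8400 + 42000)/2 = 25200 km.
At r₁ the circular-orbit speed is v₁ = √(μ/r₁) = 6.88857 km/s.
Transfer-orbit speed at r₁ (vis-viva equation): v_p = √[μ(2/r₁ − 1/a_t)] = 8.89310 km/s.
First burn Δv₁ = |v_p − v₁| = 2.005 km/s.
At r₂, v₂ = √(μ/r₂) = 3.081 km/s.
Transfer-orbit speed at r₂: v_a = √[μ(2/r₂ − 1/a_t)] = 1.779 km/s.
Second burn Δv₂ = |v₂ − v_a| = 1.302 km/s.
Total Δv = Δv₁ + Δv₂ = 3.307 km/s.

Δv = 3.31 km/s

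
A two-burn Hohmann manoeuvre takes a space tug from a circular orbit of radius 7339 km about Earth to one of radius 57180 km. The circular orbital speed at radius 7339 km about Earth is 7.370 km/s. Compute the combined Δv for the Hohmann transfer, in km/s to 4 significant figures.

Δv = 3.823 km/s

From the circular-orbit relation v² = μ/r at r = 7339 km: μ = v²r = (7.370)² × 7339 = 3.98632×10^5 km³/s².
Semi-major axis of the transfer orbit: a_t = (7339 + 57180)/2 = 32259.5 km.
At r₁ the circular-orbit speed is v₁ = √(μ/r₁) = 7.370 km/s.
On the transfer ellipse at r₁, v² = μ(2/r − 1/a) gives v_p = √[μ(2/r₁ − 1/a_t)] = 9.812 km/s.
First burn Δv₁ = |v_p − v₁| = 2.442 km/s.
Circular speed at r₂: v₂ = √(μ/r₂) = 2.640 km/s.
Transfer-orbit speed at r₂: v_a = √[μ(2/r₂ − 1/a_t)] = 1.259 km/s.
Second burn Δv₂ = |v₂ − v_a| = 1.381 km/s.
Δv = Δv₁ + Δv₂ = 2.442 + 1.381 = 3.823 km/s.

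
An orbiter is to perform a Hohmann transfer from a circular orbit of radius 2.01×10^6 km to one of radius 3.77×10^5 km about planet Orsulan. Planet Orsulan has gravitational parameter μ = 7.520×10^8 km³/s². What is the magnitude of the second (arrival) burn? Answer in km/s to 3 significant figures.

Semi-major axis of the transfer orbit: a_t = (2.010×10^6 + 3.770×10^5)/2 = 1.1935×10^6 km.
Circular speed at r = 3.770×10^5 km: v_c = √(μ/r) = 44.66 km/s.
Transfer-orbit speed at the same r (vis-viva, a = a_t): v_t = √[μ(2/r − 1/a_t)] = 57.96 km/s.
Δv₂ = |v_t − v_c| = |57.96 − 44.66| = 13.30 km/s.

Δv₂ = 13.3 km/s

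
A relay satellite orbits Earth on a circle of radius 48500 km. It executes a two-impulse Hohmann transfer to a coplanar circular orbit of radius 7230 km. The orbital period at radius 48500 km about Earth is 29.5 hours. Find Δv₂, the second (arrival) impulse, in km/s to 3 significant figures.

Δv₂ = 2.37 km/s

From Kepler's third law T² = 4π²r³/μ at r = 48500 km, T = 29.5 hours = 29.5 × 3600 s = 1.062×10^5 s: μ = 4π²r³/T² = 3.99334×10^5 km³/s².
The Hohmann ellipse has a_t = (r₁ + r₂)/2 = 27865 km.
On the circular orbit at r = 7230 km, v_c = √(μ/r) = 7.432 km/s.
Vis-viva on the transfer ellipse at r = 7230 km gives v_t = √[μ(2/r − 1/a_t)] = 9.805 km/s.
Δv₂ = |v_t − v_c| = |9.805 − 7.432| = 2.373 km/s.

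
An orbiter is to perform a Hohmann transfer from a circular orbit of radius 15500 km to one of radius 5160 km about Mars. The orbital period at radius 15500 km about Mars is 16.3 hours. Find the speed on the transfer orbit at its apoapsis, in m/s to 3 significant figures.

v = 1170 m/s

From Kepler's third law T² = 4π²r³/μ at r = 15500 km, T = 16.3 hours = 16.3 × 3600 s = 58680 s: μ = 4π²r³/T² = 42694.8 km³/s².
Semi-major axis of the transfer orbit: a_t = (15500 + 5160)/2 = 10330 km.
At apoapsis, r = 15500 km.
Vis-viva: v = √[μ(2/r − 1/a_t)] = √[42694.8 × (2/15500 − 1/10330)] = 1.173 km/s.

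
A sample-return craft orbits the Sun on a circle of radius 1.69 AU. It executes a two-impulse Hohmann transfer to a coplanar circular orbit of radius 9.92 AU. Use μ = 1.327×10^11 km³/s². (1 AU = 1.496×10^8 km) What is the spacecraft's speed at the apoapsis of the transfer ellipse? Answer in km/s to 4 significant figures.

In km: r₁ = 1.69 × 1.496×10^8 = 2.52824×10^8 km; r₂ = 9.92 × 1.496×10^8 = 1.484032×10^9 km.
Semi-major axis of the transfer orbit: a_t = (2.52824×10^8 + 1.484032×10^9)/2 = 8.68428×10^8 km.
At apoapsis, r = 1.484032×10^9 km.
Applying v² = μ(2/r − 1/a_t): v = 5.102 km/s.

v = 5.102 km/s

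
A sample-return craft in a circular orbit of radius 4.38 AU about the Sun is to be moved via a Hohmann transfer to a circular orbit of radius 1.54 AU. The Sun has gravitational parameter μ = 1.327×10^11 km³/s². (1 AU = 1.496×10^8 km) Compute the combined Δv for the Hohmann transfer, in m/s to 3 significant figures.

In km: r₁ = 4.38 × 1.496×10^8 = 6.55248×10^8 km; r₂ = 1.54 × 1.496×10^8 = 2.30384×10^8 km.
Semi-major axis of the transfer orbit: a_t = (6.55248×10^8 + 2.30384×10^8)/2 = 4.42816×10^8 km.
At r₁ the circular-orbit speed is v₁ = √(μ/r₁) = 14.231 km/s.
On the transfer ellipse at r₁, v² = μ(2/r − 1/a) gives v_a = √[μ(2/r₁ − 1/a_t)] = 10.265 km/s.
First burn Δv₁ = |v_a − v₁| = 3.966 km/s.
At r₂, v₂ = √(μ/r₂) = 23.9999 km/s.
Transfer-orbit speed at r₂: v_p = √[μ(2/r₂ − 1/a_t)] = 29.1945 km/s.
Second burn Δv₂ = |v₂ − v_p| = 5.195 km/s.
Δv = Δv₁ + Δv₂ = 3.966 + 5.195 = 9.161 km/s.

Δv = 9160 m/s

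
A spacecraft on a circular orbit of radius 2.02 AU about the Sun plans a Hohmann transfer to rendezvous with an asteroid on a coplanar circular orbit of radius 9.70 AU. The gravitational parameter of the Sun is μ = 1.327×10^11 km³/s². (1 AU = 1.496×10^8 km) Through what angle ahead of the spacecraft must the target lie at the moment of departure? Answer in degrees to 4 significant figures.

In km: r₁ = 2.02 × 1.496×10^8 = 3.02192×10^8 km; r₂ = 9.70 × 1.496×10^8 = 1.45112×10^9 km.
Semi-major axis of the transfer orbit: a_t = (3.02192×10^8 + 1.45112×10^9)/2 = 8.76656×10^8 km.
The half-period of the transfer ellipse is t = π√(a_t³/μ) = 2.23851×10^8 s.
Target angular speed ω₂ = √(μ/r₂³) = 6.58992×10^-9 rad/s.
Angle swept by the target during transfer: ω₂·t = 1.4752 rad = 84.52°.
Arrival is 180° from departure on the ellipse, so φ = 180° − 84.52° = 95.48°.

φ = 95.48°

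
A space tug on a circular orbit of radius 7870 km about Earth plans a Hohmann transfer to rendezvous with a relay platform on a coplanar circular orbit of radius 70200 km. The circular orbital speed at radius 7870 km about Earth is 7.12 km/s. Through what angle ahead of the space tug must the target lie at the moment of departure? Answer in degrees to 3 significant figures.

From the circular-orbit relation v² = μ/r at r = 7870 km: μ = v²r = (7.12)² × 7870 = 3.98965×10^5 km³/s².
Transfer-ellipse semi-major axis a_t = (r₁ + r₂)/2 = (7870 + 70200)/2 = 39035 km.
The half-period of the transfer ellipse is t = π√(a_t³/μ) = 38358.7 s.
Target angular speed ω₂ = √(μ/r₂³) = 3.39595×10^-5 rad/s.
Angle swept by the target during transfer: ω₂·t = 1.30264 rad = 74.64°.
The space tug traverses 180° on the transfer ellipse, so the target must lead by 180° − 74.64° = 105°.

φ = 105°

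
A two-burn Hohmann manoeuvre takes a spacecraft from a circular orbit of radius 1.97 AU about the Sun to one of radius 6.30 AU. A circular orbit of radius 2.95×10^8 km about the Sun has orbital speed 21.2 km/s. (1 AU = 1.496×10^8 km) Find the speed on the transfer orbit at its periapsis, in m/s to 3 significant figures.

v = 26200 m/s

From the circular-orbit relation v² = μ/r at r = 2.95×10^8 km: μ = v²r = (21.2)² × 2.95×10^8 = 1.32585×10^11 km³/s².
In km: r₁ = 1.97 × 1.496×10^8 = 2.94712×10^8 km; r₂ = 6.30 × 1.496×10^8 = 9.4248×10^8 km.
The Hohmann ellipse has a_t = (r₁ + r₂)/2 = 6.18596×10^8 km.
The periapsis of the transfer ellipse is at r = 2.94712×10^8 km.
Vis-viva: v = √[μ(2/r − 1/a_t)] = √[1.32585×10^11 × (2/2.94712×10^8 − 1/6.18596×10^8)] = 26.18 km/s.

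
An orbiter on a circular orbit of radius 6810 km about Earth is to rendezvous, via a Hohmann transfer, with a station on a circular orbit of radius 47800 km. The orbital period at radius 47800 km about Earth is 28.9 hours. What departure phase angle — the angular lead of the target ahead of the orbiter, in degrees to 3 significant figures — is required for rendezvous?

From Kepler's third law T² = 4π²r³/μ at r = 47800 km, T = 28.9 hours = 28.9 × 3600 s = 1.0404×10^5 s: μ = 4π²r³/T² = 3.98330×10^5 km³/s².
The Hohmann ellipse has a_t = (r₁ + r₂)/2 = 27305 km.
The half-period of the transfer ellipse is t = π√(a_t³/μ) = 22459 s.
Target angular speed ω₂ = √(μ/r₂³) = 6.0392×10^-5 rad/s.
Angle swept by the target during transfer: ω₂·t = 1.3563 rad = 77.71°.
Arrival is 180° from departure on the ellipse, so φ = 180° − 77.71° = 102°.

φ = 102°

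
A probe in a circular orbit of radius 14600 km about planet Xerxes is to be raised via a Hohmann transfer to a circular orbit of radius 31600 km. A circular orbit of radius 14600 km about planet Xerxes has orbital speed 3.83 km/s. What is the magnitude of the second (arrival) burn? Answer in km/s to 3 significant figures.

Δv₂ = 0.534 km/s

From the circular-orbit relation v² = μ/r at r = 14600 km: μ = v²r = (3.83)² × 14600 = 2.14166×10^5 km³/s².
Transfer-ellipse semi-major axis a_t = (r₁ + r₂)/2 = (14600 + 31600)/2 = 23100 km.
Circular speed at r = 31600 km: v_c = √(μ/r) = 2.60334 km/s.
Transfer-orbit speed at the same r (vis-viva, a = a_t): v_t = √[μ(2/r − 1/a_t)] = 2.06967 km/s.
Δv₂ = |v_t − v_c| = |2.06967 − 2.60334| = 0.5337 km/s.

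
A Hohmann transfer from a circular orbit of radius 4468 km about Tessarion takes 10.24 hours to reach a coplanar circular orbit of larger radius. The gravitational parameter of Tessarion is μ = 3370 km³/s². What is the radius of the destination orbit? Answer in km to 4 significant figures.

r₂ = 11020 km

Transfer time t = 10.24 hours = 36864 s, and t = π√(a_t³/μ).
So a_t = (μ t²/π²)^(1/3) = (3370 × (36864)² / π²)^(1/3) = 7741.9 km.
Since a_t = (r₁ + r₂)/2, r₂ = 2a_t − r₁ = 2×7741.9 − 4468 = 11015.8 km.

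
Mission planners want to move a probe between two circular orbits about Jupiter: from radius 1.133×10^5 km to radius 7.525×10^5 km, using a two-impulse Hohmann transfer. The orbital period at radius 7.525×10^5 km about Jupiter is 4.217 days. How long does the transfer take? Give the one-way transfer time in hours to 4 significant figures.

t = 22.08 hours

From Kepler's third law T² = 4π²r³/μ at r = 7.525×10^5 km, T = 4.217 days = 4.217 × 86400 s = 3.643488×10^5 s: μ = 4π²r³/T² = 1.26720×10^8 km³/s².
The Hohmann ellipse has a_t = (r₁ + r₂)/2 = 4.329×10^5 km.
Half the transfer-orbit period gives t = π√(a_t³/μ) = 79490 s.
Converting: 79490 s ÷ 3600 s/hour = 22.08 hours.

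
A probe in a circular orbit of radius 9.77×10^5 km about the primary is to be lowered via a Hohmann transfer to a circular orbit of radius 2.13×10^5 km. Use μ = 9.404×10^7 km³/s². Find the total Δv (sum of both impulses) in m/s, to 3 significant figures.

Δv = 9850 m/s

Semi-major axis of the transfer orbit: a_t = (9.770×10^5 + 2.130×10^5)/2 = 5.950×10^5 km.
Circular speed at r₁: v₁ = √(μ/r₁) = √(9.404×10^7/9.770×10^5) = 9.811 km/s.
On the transfer ellipse at r₁, vis-viva gives v_a = √[μ(2/r₁ − 1/a_t)] = 5.870 km/s.
First burn Δv₁ = |v_a − v₁| = 3.941 km/s.
At r₂, v₂ = √(μ/r₂) = 21.012 km/s.
Transfer-orbit speed at r₂: v_p = √[μ(2/r₂ − 1/a_t)] = 26.925 km/s.
Second burn Δv₂ = |v₂ − v_p| = 5.913 km/s.
Total Δv = Δv₁ + Δv₂ = 9.854 km/s.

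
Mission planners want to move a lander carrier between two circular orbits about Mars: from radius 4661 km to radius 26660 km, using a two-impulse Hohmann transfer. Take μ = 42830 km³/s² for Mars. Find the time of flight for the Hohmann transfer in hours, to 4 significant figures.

t = 8.264 hours

The Hohmann ellipse has a_t = (r₁ + r₂)/2 = 15660.5 km.
Half the transfer-orbit period gives t = π√(a_t³/μ) = 29750 s.
Converting: 29750 s ÷ 3600 s/hour = 8.264 hours.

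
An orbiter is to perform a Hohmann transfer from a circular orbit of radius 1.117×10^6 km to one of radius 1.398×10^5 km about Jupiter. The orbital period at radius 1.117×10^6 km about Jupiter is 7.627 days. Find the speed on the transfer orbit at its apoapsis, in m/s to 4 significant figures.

v = 5023 m/s

From Kepler's third law T² = 4π²r³/μ at r = 1.117×10^6 km, T = 7.627 days = 7.627 × 86400 s = 6.589728×10^5 s: μ = 4π²r³/T² = 1.26702×10^8 km³/s².
Transfer-ellipse semi-major axis a_t = (r₁ + r₂)/2 = (1.117×10^6 + 1.398×10^5)/2 = 6.284×10^5 km.
At apoapsis, r = 1.117×10^6 km.
Vis-viva: v = √[μ(2/r − 1/a_t)] = √[1.26702×10^8 × (2/1.117×10^6 − 1/6.284×10^5)] = 5.023 km/s.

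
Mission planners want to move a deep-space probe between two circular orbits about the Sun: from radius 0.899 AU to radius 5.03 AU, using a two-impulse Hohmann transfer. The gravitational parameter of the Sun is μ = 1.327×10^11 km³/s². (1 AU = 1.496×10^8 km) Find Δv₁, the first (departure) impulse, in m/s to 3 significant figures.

In km: r₁ = 0.899 × 1.496×10^8 = 1.344904×10^8 km; r₂ = 5.03 × 1.496×10^8 = 7.52488×10^8 km.
Transfer-ellipse semi-major axis a_t = (r₁ + r₂)/2 = (1.344904×10^8 + 7.52488×10^8)/2 = 4.434892×10^8 km.
Circular speed at r = 1.344904×10^8 km: v_c = √(μ/r) = 31.4116 km/s.
Vis-viva on the transfer ellipse at r = 1.344904×10^8 km gives v_t = √[μ(2/r − 1/a_t)] = 40.9165 km/s.
Δv₁ = |v_t − v_c| = |40.9165 − 31.4116| = 9.505 km/s.

Δv₁ = 9500 m/s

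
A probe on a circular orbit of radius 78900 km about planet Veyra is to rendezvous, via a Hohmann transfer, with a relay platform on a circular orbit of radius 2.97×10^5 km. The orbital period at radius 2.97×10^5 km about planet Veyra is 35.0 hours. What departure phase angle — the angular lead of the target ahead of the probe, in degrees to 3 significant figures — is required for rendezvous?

From Kepler's third law T² = 4π²r³/μ at r = 2.97×10^5 km, T = 35.0 hours = 35.0 × 3600 s = 1.260×10^5 s: μ = 4π²r³/T² = 6.51460×10^7 km³/s².
The Hohmann ellipse has a_t = (r₁ + r₂)/2 = 1.8795×10^5 km.
The half-period of the transfer ellipse is t = π√(a_t³/μ) = 31715.34 s.
Target angular speed ω₂ = √(μ/r₂³) = 4.986655×10^-5 rad/s.
Angle swept by the target during transfer: ω₂·t = 1.581535 rad = 90.62°.
Arrival is 180° from departure on the ellipse, so φ = 180° − 90.62° = 89.4°.

φ = 89.4°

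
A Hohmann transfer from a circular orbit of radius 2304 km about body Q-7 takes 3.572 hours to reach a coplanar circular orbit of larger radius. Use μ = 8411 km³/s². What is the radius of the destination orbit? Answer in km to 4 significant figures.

Transfer time t = 3.572 hours = 12859.2 s, and t = π√(a_t³/μ).
So a_t = (μ t²/π²)^(1/3) = (8411 × (12859.2)² / π²)^(1/3) = 5203.9 km.
Since a_t = (r₁ + r₂)/2, r₂ = 2a_t − r₁ = 2×5203.9 − 2304 = 8103.8 km.

r₂ = 8104 km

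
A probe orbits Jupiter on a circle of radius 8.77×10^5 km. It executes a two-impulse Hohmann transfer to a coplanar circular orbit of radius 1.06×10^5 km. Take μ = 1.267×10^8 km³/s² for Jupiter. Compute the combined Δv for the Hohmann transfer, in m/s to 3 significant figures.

Semi-major axis of the transfer orbit: a_t = (8.770×10^5 + 1.060×10^5)/2 = 4.915×10^5 km.
At r₁ the circular-orbit speed is v₁ = √(μ/r₁) = 12.02 km/s.
Transfer-orbit speed at r₁ (v² = μ(2/r − 1/a)): v_a = √[μ(2/r₁ − 1/a_t)] = 5.582 km/s.
First burn Δv₁ = |v_a − v₁| = 6.438 km/s.
At r₂, v₂ = √(μ/r₂) = 34.57 km/s.
Transfer-orbit speed at r₂: v_p = √[μ(2/r₂ − 1/a_t)] = 46.18 km/s.
Second burn Δv₂ = |v₂ − v_p| = 11.61 km/s.
Total Δv = Δv₁ + Δv₂ = 18.05 km/s.

Δv = 18000 m/s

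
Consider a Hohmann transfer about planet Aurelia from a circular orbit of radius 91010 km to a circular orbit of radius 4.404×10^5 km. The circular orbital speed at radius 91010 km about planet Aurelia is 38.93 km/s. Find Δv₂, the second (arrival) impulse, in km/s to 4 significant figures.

From the circular-orbit relation v² = μ/r at r = 91010 km: μ = v²r = (38.93)² × 91010 = 1.37930×10^8 km³/s².
Semi-major axis of the transfer orbit: a_t = (91010 + 4.404×10^5)/2 = 2.65705×10^5 km.
On the circular orbit at r = 4.404×10^5 km, v_c = √(μ/r) = 17.70 km/s.
Vis-viva on the transfer ellipse at r = 4.404×10^5 km gives v_t = √[μ(2/r − 1/a_t)] = 10.36 km/s.
Δv₂ = |v_t − v_c| = |10.36 − 17.70| = 7.340 km/s.

Δv₂ = 7.340 km/s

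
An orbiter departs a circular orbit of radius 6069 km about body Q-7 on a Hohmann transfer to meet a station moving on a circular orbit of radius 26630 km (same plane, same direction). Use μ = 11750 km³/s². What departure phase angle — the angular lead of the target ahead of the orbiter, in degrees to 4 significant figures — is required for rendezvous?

Semi-major axis of the transfer orbit: a_t = (6069 + 26630)/2 = 16349.5 km.
The half-period of the transfer ellipse is t = π√(a_t³/μ) = 60588 s.
Target angular speed ω₂ = √(μ/r₂³) = 2.4944×10^-5 rad/s.
Angle swept by the target during transfer: ω₂·t = 1.5113 rad = 86.59°.
The orbiter traverses 180° on the transfer ellipse, so the target must lead by 180° − 86.59° = 93.41°.

φ = 93.41°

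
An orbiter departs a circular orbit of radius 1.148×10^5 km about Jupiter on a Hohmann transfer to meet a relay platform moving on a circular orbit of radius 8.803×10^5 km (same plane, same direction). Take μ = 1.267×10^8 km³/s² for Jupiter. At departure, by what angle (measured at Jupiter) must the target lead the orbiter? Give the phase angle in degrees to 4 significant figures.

φ = 103.5°

Semi-major axis of the transfer orbit: a_t = (1.148×10^5 + 8.803×10^5)/2 = 4.9755×10^5 km.
Transfer time t = π√(a_t³/μ) = 97950 s.
The target's mean motion on its circular orbit is ω₂ = √(μ/r₂³) = 1.363×10^-5 rad/s.
Angle swept by the target during transfer: ω₂·t = 1.335 rad = 76.49°.
The orbiter traverses 180° on the transfer ellipse, so the target must lead by 180° − 76.49° = 103.5°.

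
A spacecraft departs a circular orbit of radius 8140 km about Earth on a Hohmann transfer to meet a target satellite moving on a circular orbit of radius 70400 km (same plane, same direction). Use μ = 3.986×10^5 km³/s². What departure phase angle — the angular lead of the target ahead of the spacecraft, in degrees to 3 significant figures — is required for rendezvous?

φ = 105°

Transfer-ellipse semi-major axis a_t = (r₁ + r₂)/2 = (8140 + 70400)/2 = 39270 km.
The half-period of the transfer ellipse is t = π√(a_t³/μ) = 38723 s.
Target angular speed ω₂ = √(μ/r₂³) = 3.3799×10^-5 rad/s.
Angle swept by the target during transfer: ω₂·t = 1.3088 rad = 74.99°.
The spacecraft traverses 180° on the transfer ellipse, so the target must lead by 180° − 74.99° = 105°.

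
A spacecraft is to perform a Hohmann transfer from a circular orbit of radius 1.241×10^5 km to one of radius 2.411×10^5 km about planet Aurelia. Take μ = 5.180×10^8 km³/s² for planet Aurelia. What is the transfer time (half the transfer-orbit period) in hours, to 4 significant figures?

Transfer-ellipse semi-major axis a_t = (r₁ + r₂)/2 = (1.241×10^5 + 2.411×10^5)/2 = 1.826×10^5 km.
Half the transfer-orbit period gives t = π√(a_t³/μ) = 10770 s.
Converting: 10770 s ÷ 3600 s/hour = 2.992 hours.

t = 2.992 hours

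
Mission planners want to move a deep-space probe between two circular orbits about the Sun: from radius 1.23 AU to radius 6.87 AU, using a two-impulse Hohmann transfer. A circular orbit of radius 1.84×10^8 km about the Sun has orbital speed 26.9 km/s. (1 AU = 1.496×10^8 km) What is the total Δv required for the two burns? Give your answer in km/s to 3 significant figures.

Δv = 13.2 km/s

From the circular-orbit relation v² = μ/r at r = 1.84×10^8 km: μ = v²r = (26.9)² × 1.84×10^8 = 1.33144×10^11 km³/s².
In km: r₁ = 1.23 × 1.496×10^8 = 1.84008×10^8 km; r₂ = 6.87 × 1.496×10^8 = 1.027752×10^9 km.
Semi-major axis of the transfer orbit: a_t = (1.84008×10^8 + 1.027752×10^9)/2 = 6.0588×10^8 km.
At r₁ the circular-orbit speed is v₁ = √(μ/r₁) = 26.899 km/s.
On the transfer ellipse at r₁, vis-viva gives v_p = √[μ(2/r₁ − 1/a_t)] = 35.034 km/s.
First burn Δv₁ = |v_p − v₁| = 8.135 km/s.
Circular speed at r₂: v₂ = √(μ/r₂) = 11.3820 km/s.
Transfer-orbit speed at r₂: v_a = √[μ(2/r₂ − 1/a_t)] = 6.27252 km/s.
Second burn Δv₂ = |v₂ − v_a| = 5.109 km/s.
Δv = Δv₁ + Δv₂ = 8.135 + 5.109 = 13.24 km/s.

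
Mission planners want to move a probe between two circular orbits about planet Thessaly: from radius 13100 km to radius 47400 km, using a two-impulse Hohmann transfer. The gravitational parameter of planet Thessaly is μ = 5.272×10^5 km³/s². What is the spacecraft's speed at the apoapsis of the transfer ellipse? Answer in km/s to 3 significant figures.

Semi-major axis of the transfer orbit: a_t = (13100 + 47400)/2 = 30250 km.
At apoapsis, r = 47400 km.
From the vis-viva equation, v = √[μ(2/r − 1/a_t)] = 2.195 km/s.

v = 2.19 km/s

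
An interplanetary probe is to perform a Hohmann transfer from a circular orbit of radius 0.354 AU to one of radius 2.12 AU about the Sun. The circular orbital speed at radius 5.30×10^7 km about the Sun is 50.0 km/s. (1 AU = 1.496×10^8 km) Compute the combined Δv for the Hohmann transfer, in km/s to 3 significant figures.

From the circular-orbit relation v² = μ/r at r = 5.30×10^7 km: μ = v²r = (50.0)² × 5.30×10^7 = 1.32500×10^11 km³/s².
In km: r₁ = 0.354 × 1.496×10^8 = 5.29584×10^7 km; r₂ = 2.12 × 1.496×10^8 = 3.17152×10^8 km.
Transfer-ellipse semi-major axis a_t = (r₁ + r₂)/2 = (5.29584×10^7 + 3.17152×10^8)/2 = 1.850552×10^8 km.
At r₁ the circular-orbit speed is v₁ = √(μ/r₁) = 50.0196 km/s.
On the transfer ellipse at r₁, vis-viva equation gives v_p = √[μ(2/r₁ − 1/a_t)] = 65.4822 km/s.
First burn Δv₁ = |v_p − v₁| = 15.463 km/s.
At r₂, v₂ = √(μ/r₂) = 20.4397 km/s.
Transfer-orbit speed at r₂: v_a = √[μ(2/r₂ − 1/a_t)] = 10.9343 km/s.
Second burn Δv₂ = |v₂ − v_a| = 9.5054 km/s.
Total Δv = Δv₁ + Δv₂ = 24.97 km/s.

Δv = 25.0 km/s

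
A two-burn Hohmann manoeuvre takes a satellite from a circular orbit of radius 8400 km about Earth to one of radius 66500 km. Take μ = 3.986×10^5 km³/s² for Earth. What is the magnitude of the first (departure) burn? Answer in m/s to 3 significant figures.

Δv₁ = 2290 m/s

Semi-major axis of the transfer orbit: a_t = (8400 + 66500)/2 = 37450 km.
Circular speed at r = 8400 km: v_c = √(μ/r) = 6.8886 km/s.
Vis-viva on the transfer ellipse at r = 8400 km gives v_t = √[μ(2/r − 1/a_t)] = 9.1794 km/s.
Δv₁ = |v_t − v_c| = |9.1794 − 6.8886| = 2.291 km/s.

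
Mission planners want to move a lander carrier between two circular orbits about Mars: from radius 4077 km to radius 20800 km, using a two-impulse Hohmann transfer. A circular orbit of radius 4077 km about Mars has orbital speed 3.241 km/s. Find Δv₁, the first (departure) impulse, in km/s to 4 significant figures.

Δv₁ = 0.9501 km/s

From the circular-orbit relation v² = μ/r at r = 4077 km: μ = v²r = (3.241)² × 4077 = 42825.1 km³/s².
Transfer-ellipse semi-major axis a_t = (r₁ + r₂)/2 = (4077 + 20800)/2 = 12438.5 km.
On the circular orbit at r = 4077 km, v_c = √(μ/r) = 3.2410 km/s.
Vis-viva on the transfer ellipse at r = 4077 km gives v_t = √[μ(2/r − 1/a_t)] = 4.1911 km/s.
Δv₁ = |v_t − v_c| = |4.1911 − 3.2410| = 0.9501 km/s.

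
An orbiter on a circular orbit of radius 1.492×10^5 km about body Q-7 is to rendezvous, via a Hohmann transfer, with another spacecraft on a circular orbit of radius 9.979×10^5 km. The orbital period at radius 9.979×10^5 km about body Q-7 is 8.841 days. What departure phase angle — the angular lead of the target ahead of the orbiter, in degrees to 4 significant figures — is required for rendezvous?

φ = 101.6°

From Kepler's third law T² = 4π²r³/μ at r = 9.979×10^5 km, T = 8.841 days = 8.841 × 86400 s = 7.638624×10^5 s: μ = 4π²r³/T² = 6.72342×10^7 km³/s².
Transfer-ellipse semi-major axis a_t = (r₁ + r₂)/2 = (1.492×10^5 + 9.979×10^5)/2 = 5.7355×10^5 km.
Transfer time t = π√(a_t³/μ) = 1.6642×10^5 s.
The target's mean motion on its circular orbit is ω₂ = √(μ/r₂³) = 8.2255×10^-6 rad/s.
Angle swept by the target during transfer: ω₂·t = 1.3689 rad = 78.43°.
Arrival is 180° from departure on the ellipse, so φ = 180° − 78.43° = 101.6°.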